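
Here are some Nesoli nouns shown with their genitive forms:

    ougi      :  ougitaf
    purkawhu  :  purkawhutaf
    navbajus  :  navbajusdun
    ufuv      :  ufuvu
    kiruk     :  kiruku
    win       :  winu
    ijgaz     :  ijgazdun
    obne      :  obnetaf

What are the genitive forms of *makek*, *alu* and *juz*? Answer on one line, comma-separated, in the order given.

makeku, alutaf, juzdun

Looking at the final sound of each stem: -dun when the stem ends in a sibilant (*navbajus*, *ijgaz*); -u when the stem ends in a non-sibilant consonant (*ufuv*, *kiruk*, *win*); -taf when the stem ends in a vowel (*ougi*, *purkawhu*, *obne*).
Since the final sound of *makek* is /k/ (a non-sibilant consonant), it takes -u, giving *makeku*.
*alu*: final sound = /u/, a vowel → -taf → *alutaf*.
Since the final sound of *juz* is /z/ (a sibilant), it takes -dun, giving *juzdun*.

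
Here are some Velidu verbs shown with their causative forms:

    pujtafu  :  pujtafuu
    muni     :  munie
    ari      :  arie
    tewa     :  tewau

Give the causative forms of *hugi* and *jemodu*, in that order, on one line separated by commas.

The pattern is front/back vowel harmony: -e when the last vowel of the stem is a front vowel (*muni*, *ari*); -u when the last vowel of the stem is a back vowel (*pujtafu*, *tewa*).
*hugi*: last vowel = /i/, a front vowel → -e → *hugie*.
*jemodu*: last vowel = /u/, a back vowel → -u → *jemoduu*.

hugie, jemoduu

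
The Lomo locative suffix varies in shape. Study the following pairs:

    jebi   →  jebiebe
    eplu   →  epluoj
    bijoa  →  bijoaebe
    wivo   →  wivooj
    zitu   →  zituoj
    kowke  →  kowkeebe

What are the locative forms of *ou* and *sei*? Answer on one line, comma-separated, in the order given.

The pattern is rounding harmony: -oj when the last vowel of the stem is a rounded vowel (*eplu*, *wivo*, *zitu*); -ebe when the last vowel of the stem is an unrounded vowel (*jebi*, *bijoa*, *kowke*).
The last vowel of *ou* is /u/, which is a rounded vowel, so the suffix is -oj, giving *ouoj*.
Since the last vowel of *sei* is /i/ (an unrounded vowel), it takes -ebe, giving *seiebe*.

ouoj, seiebe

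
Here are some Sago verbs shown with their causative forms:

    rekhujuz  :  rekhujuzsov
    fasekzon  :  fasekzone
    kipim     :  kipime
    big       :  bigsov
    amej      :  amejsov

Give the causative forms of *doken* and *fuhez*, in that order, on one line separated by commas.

dokene, fuhezsov

The pattern is nasality of the final consonant: -e when the stem ends in a nasal (*fasekzon*, *kipim*); -sov when the stem ends in a non-nasal consonant (*rekhujuz*, *big*, *amej*).
Since the final consonant of *doken* is /n/ (a nasal), it takes -e, giving *dokene*.
The final consonant of *fuhez* is /z/, which is non-nasal, so the suffix is -sov, giving *fuhezsov*.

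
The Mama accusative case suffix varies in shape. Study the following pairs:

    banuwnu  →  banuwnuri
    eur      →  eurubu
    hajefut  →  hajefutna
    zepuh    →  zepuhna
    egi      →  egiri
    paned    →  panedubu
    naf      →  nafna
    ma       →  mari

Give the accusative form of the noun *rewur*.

Looking at the final sound of each stem: -na when the stem ends in a voiceless consonant (*hajefut*, *zepuh*, *naf*); -ubu when the stem ends in a voiced consonant (*eur*, *paned*); -ri when the stem ends in a vowel (*banuwnu*, *egi*, *ma*).
Since the final sound of *rewur* is /r/ (a voiced consonant), it takes -ubu, giving *rewurubu*.

rewurubu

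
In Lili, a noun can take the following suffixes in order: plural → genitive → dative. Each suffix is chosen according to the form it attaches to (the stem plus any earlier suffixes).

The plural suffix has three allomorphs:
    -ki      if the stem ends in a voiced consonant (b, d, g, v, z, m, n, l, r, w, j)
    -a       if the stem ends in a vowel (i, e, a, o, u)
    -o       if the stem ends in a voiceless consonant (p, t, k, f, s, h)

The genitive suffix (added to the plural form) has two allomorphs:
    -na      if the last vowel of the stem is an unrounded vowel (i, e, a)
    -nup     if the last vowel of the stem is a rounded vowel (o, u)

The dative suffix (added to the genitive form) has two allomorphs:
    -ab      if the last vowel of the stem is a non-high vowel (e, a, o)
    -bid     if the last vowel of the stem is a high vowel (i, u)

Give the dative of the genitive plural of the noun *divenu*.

divenuanaab

*divenu*: final sound = /u/, a vowel → -a → *divenua*.
Since the last vowel of the plural form *divenua* is /a/ (an unrounded vowel), it takes -na, giving *divenuana*.
The genitive form *divenuana* — last vowel /a/ (a non-high vowel) → -ab → *divenuanaab*.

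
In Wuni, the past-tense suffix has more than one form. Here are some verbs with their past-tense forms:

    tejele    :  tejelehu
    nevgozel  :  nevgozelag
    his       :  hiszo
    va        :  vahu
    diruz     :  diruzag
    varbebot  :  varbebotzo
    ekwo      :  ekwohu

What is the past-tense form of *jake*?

jakehu

The alternation tracks the final sound of the stem — -zo when the stem ends in a voiceless consonant (*his*, *varbebot*); -ag when the stem ends in a voiced consonant (*nevgozel*, *diruz*); -hu when the stem ends in a vowel (*tejele*, *va*, *ekwo*).
*jake* — final sound /e/ (a vowel) → -hu → *jakehu*.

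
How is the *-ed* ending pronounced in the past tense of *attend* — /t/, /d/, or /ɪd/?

The stem *attend* ends in /t/ or /d/.
The -ed suffix is realized as /ɪd/ after /t, d/; as /t/ after other voiceless consonants; and as /d/ after other voiced sounds.
So -ed on *attend* is pronounced /ɪd/.

/ɪd/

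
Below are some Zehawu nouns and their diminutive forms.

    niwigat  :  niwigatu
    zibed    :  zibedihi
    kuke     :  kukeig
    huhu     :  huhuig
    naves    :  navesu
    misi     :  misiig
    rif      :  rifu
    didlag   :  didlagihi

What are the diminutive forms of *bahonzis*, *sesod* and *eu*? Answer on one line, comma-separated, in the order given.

bahonzisu, sesodihi, euig

The pattern is voicing of the final sound: -u when the stem ends in a voiceless consonant (*niwigat*, *naves*, *rif*); -ihi when the stem ends in a voiced consonant (*zibed*, *didlag*); -ig when the stem ends in a vowel (*kuke*, *huhu*, *misi*).
The final sound of *bahonzis* is /s/, which is a voiceless consonant, so the suffix is -u, giving *bahonzisu*.
Since the final sound of *sesod* is /d/ (a voiced consonant), it takes -ihi, giving *sesodihi*.
Since the final sound of *eu* is /u/ (a vowel), it takes -ig, giving *euig*.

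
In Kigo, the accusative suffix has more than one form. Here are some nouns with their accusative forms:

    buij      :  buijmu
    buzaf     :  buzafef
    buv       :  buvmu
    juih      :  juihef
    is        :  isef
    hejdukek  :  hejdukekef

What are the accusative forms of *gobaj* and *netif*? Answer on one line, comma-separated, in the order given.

gobajmu, netifef

The suffix is conditioned by the final consonant: -ef when the stem ends in a voiceless consonant (*buzaf*, *juih*, *is*, *hejdukek*); -mu when the stem ends in a voiced consonant (*buij*, *buv*).
*gobaj* — final consonant /j/ (voiced) → -mu → *gobajmu*.
The final consonant of *netif* is /f/, which is voiceless, so the suffix is -ef, giving *netifef*.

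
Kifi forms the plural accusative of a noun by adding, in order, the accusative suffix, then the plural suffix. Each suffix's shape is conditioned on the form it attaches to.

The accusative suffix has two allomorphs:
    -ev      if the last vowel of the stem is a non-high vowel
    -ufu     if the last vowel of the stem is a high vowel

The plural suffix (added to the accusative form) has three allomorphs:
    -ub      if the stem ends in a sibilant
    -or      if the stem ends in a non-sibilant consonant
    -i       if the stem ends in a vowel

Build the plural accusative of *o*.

Since the last vowel of *o* is /o/ (a non-high vowel), it takes -ev, giving *oev*.
The final sound of the accusative form *oev* is /v/, which is a non-sibilant consonant, so the plural suffix is -or, giving *oevor*.

oevor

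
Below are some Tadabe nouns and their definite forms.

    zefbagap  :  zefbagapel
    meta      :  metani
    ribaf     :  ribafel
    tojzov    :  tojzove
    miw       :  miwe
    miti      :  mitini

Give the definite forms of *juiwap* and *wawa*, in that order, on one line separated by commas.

juiwapel, wawani

The pattern is voicing of the final sound: -el when the stem ends in a voiceless consonant (*zefbagap*, *ribaf*); -e when the stem ends in a voiced consonant (*tojzov*, *miw*); -ni when the stem ends in a vowel (*meta*, *miti*).
Since the final sound of *juiwap* is /p/ (a voiceless consonant), it takes -el, giving *juiwapel*.
*wawa*: final sound = /a/, a vowel → -ni → *wawani*.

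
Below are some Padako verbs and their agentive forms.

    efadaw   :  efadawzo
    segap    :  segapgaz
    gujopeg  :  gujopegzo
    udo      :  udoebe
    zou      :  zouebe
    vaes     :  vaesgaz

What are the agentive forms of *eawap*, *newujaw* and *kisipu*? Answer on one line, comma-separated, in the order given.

eawapgaz, newujawzo, kisipuebe

The alternation tracks the final sound of the stem — -gaz when the stem ends in a voiceless consonant (*segap*, *vaes*); -zo when the stem ends in a voiced consonant (*efadaw*, *gujopeg*); -ebe when the stem ends in a vowel (*udo*, *zou*).
*eawap* — final sound /p/ (a voiceless consonant) → -gaz → *eawapgaz*.
*newujaw*: final sound = /w/, a voiced consonant → -zo → *newujawzo*.
*kisipu* — final sound /u/ (a vowel) → -ebe → *kisipuebe*.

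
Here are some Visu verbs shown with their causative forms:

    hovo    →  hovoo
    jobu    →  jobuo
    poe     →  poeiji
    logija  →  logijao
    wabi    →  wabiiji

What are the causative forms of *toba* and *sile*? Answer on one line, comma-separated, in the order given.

tobao, sileiji

The suffix is conditioned by the last vowel: -iji when the last vowel of the stem is a front vowel (*poe*, *wabi*); -o when the last vowel of the stem is a back vowel (*hovo*, *jobu*, *logija*).
Since the last vowel of *toba* is /a/ (a back vowel), it takes -o, giving *tobao*.
*sile*: last vowel = /e/, a front vowel → -iji → *sileiji*.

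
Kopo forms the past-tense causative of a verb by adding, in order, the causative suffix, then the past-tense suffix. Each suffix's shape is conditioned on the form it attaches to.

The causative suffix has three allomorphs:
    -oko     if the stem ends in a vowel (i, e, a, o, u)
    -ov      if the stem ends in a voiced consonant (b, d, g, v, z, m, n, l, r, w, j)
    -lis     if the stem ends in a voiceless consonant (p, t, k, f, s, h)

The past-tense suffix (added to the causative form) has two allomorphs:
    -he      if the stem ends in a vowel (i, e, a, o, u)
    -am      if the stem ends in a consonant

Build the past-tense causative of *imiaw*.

*imiaw* — final sound /w/ (a voiced consonant) → -ov → *imiawov*.
The causative form *imiawov* — final sound /v/ (a consonant) → -am → *imiawovam*.

imiawovam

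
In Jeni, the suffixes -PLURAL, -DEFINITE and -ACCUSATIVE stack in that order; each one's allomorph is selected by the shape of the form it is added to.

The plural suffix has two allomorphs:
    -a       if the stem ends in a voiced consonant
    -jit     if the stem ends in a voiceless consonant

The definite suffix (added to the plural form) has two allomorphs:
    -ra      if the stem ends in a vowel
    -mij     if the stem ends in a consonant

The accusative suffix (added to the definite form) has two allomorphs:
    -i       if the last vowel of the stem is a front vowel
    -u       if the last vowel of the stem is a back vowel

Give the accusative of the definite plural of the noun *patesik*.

patesikjitmiji

*patesik*: final consonant = /k/, voiceless → -jit → *patesikjit*.
The plural form *patesikjit* — final sound /t/ (a consonant) → -mij → *patesikjitmij*.
The definite form *patesikjitmij*: last vowel = /i/, a front vowel → -i → *patesikjitmiji*.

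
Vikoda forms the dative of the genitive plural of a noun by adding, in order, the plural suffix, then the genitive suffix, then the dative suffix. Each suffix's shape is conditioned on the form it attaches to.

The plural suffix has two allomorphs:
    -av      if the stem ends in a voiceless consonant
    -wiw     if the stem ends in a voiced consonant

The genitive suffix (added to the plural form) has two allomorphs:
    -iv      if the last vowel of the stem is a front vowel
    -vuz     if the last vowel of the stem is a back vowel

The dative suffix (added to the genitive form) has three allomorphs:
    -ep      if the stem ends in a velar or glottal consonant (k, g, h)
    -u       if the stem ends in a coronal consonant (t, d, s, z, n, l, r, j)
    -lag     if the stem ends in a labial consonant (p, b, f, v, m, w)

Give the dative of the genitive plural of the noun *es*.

esavvuzu

*es*: final consonant = /s/, voiceless → -av → *esav*.
The last vowel of the plural form *esav* is /a/, which is a back vowel, so the genitive suffix is -vuz, giving *esavvuz*.
Since the final consonant of the genitive form *esavvuz* is /z/ (coronal), it takes -u, giving *esavvuzu*.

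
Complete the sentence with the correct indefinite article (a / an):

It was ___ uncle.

The indefinite article is chosen by the initial *sound* of the following word, not its spelling.
*uncle* begins with the sound /ʌ/ (u pronounced /ʌ/) — a vowel sound.
So the article is *an*: It was an uncle.

an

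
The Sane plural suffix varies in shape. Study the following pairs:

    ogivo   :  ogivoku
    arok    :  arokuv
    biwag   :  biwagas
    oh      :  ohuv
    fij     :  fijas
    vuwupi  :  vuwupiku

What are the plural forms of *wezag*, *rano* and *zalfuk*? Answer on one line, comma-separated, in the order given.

The pattern is voicing of the final sound: -uv when the stem ends in a voiceless consonant (*arok*, *oh*); -as when the stem ends in a voiced consonant (*biwag*, *fij*); -ku when the stem ends in a vowel (*ogivo*, *vuwupi*).
*wezag*: final sound = /g/, a voiced consonant → -as → *wezagas*.
The final sound of *rano* is /o/, which is a vowel, so the suffix is -ku, giving *ranoku*.
Since the final sound of *zalfuk* is /k/ (a voiceless consonant), it takes -uv, giving *zalfukuv*.

wezagas, ranoku, zalfukuv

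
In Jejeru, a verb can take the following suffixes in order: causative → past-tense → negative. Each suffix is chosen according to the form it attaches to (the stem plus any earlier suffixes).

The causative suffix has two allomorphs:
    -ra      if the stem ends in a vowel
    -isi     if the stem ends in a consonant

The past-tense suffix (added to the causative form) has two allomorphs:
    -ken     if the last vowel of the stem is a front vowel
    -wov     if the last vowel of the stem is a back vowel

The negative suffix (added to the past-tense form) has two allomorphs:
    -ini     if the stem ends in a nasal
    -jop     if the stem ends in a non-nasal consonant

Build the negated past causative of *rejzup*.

The final sound of *rejzup* is /p/, which is a consonant, so the causative suffix is -isi, giving *rejzupisi*.
The causative form *rejzupisi*: last vowel = /i/, a front vowel → -ken → *rejzupisiken*.
The final consonant of the past-tense form *rejzupisiken* is /n/, which is a nasal, so the negative suffix is -ini, giving *rejzupisikenini*.

rejzupisikenini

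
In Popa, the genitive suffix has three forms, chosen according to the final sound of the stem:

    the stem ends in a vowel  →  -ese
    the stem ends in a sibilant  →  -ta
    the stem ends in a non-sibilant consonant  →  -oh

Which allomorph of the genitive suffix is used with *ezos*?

-ta

The final sound of *ezos* is /s/, which is a sibilant, so the suffix is -ta.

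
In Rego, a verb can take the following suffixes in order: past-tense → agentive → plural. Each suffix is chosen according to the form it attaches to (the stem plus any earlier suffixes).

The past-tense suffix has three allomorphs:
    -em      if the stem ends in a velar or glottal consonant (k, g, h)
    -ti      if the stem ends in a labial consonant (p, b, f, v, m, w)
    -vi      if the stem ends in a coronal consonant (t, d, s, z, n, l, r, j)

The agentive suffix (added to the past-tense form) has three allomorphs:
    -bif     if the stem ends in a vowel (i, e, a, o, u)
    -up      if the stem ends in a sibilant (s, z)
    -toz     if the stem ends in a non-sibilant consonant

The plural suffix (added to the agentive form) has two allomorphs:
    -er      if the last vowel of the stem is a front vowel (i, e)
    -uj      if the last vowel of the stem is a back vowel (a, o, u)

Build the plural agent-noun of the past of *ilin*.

ilinvibifer

The final consonant of *ilin* is /n/, which is coronal, so the past-tense suffix is -vi, giving *ilinvi*.
The final sound of the past-tense form *ilinvi* is /i/, which is a vowel, so the agentive suffix is -bif, giving *ilinvibif*.
Since the last vowel of the agentive form *ilinvibif* is /i/ (a front vowel), it takes -er, giving *ilinvibifer*.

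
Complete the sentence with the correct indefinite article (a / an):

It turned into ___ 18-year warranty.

The indefinite article is chosen by the initial *sound* of the following word, not its spelling.
The number *18* is spoken "eighteen", beginning with /ˌeɪˈtiːn/ — a vowel sound.
So the article is *an*: It turned into an 18-year warranty.

an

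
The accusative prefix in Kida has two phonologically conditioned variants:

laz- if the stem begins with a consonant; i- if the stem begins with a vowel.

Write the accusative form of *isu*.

The first sound of *isu* is /i/, which is a vowel, so the prefix is i-, giving *iisu*.

iisu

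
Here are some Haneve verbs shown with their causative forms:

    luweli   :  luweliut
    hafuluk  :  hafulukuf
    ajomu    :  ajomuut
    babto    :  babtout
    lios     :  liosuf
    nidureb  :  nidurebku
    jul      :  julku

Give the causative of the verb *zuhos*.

zuhosuf

The suffix is conditioned by the final sound: -uf when the stem ends in a voiceless consonant (*hafuluk*, *lios*); -ku when the stem ends in a voiced consonant (*nidureb*, *jul*); -ut when the stem ends in a vowel (*luweli*, *ajomu*, *babto*).
The final sound of *zuhos* is /s/, which is a voiceless consonant, so the suffix is -uf, giving *zuhosuf*.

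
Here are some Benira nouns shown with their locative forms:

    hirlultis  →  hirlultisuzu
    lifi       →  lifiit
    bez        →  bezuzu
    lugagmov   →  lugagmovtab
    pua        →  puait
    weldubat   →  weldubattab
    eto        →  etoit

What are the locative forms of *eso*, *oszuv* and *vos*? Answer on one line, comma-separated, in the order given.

esoit, oszuvtab, vosuzu

Looking at the final sound of each stem: -uzu when the stem ends in a sibilant (*hirlultis*, *bez*); -tab when the stem ends in a non-sibilant consonant (*lugagmov*, *weldubat*); -it when the stem ends in a vowel (*lifi*, *pua*, *eto*).
Since the final sound of *eso* is /o/ (a vowel), it takes -it, giving *esoit*.
*oszuv*: final sound = /v/, a non-sibilant consonant → -tab → *oszuvtab*.
The final sound of *vos* is /s/, which is a sibilant, so the suffix is -uzu, giving *vosuzu*.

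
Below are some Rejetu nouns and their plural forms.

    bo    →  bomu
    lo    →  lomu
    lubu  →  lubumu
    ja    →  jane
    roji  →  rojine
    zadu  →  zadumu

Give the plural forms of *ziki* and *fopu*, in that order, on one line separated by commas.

zikine, fopumu

The alternation tracks the last vowel of the stem — -mu when the last vowel of the stem is a rounded vowel (*bo*, *lo*, *lubu*, *zadu*); -ne when the last vowel of the stem is an unrounded vowel (*ja*, *roji*).
*ziki*: last vowel = /i/, an unrounded vowel → -ne → *zikine*.
*fopu*: last vowel = /u/, a rounded vowel → -mu → *fopumu*.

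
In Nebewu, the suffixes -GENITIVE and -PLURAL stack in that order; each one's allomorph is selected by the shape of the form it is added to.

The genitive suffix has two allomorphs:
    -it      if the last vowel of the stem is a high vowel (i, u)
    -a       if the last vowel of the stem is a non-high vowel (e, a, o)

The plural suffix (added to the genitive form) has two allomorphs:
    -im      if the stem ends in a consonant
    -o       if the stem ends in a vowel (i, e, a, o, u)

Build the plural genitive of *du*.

*du* — last vowel /u/ (a high vowel) → -it → *duit*.
The genitive form *duit* — final sound /t/ (a consonant) → -im → *duitim*.

duitim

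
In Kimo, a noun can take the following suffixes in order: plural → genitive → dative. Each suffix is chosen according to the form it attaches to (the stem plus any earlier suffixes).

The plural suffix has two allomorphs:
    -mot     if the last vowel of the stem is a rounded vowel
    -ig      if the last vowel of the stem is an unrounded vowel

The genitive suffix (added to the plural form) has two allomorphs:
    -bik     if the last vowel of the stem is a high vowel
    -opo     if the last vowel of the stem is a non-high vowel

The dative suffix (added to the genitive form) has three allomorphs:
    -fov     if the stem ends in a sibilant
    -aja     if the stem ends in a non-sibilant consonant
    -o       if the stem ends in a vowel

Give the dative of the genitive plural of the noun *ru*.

rumotopoo

The last vowel of *ru* is /u/, which is a rounded vowel, so the plural suffix is -mot, giving *rumot*.
Since the last vowel of the plural form *rumot* is /o/ (a non-high vowel), it takes -opo, giving *rumotopo*.
The final sound of the genitive form *rumotopo* is /o/, which is a vowel, so the dative suffix is -o, giving *rumotopoo*.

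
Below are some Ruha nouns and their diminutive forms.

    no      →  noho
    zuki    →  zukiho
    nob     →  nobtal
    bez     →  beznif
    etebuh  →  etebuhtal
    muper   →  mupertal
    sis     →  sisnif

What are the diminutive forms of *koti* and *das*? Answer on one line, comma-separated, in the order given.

The suffix is conditioned by the final sound: -nif when the stem ends in a sibilant (*bez*, *sis*); -tal when the stem ends in a non-sibilant consonant (*nob*, *etebuh*, *muper*); -ho when the stem ends in a vowel (*no*, *zuki*).
*koti* — final sound /i/ (a vowel) → -ho → *kotiho*.
*das*: final sound = /s/, a sibilant → -nif → *dasnif*.

kotiho, dasnif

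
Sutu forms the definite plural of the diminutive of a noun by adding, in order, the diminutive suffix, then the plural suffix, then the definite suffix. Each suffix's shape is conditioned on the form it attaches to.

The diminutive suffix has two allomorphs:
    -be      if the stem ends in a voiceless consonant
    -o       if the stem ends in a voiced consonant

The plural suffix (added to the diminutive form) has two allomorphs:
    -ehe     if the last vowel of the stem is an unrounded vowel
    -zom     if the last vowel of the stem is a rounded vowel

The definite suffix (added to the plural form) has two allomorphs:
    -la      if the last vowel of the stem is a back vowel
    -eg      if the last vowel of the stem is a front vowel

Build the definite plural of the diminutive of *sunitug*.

sunitugozomla

The final consonant of *sunitug* is /g/, which is voiced, so the diminutive suffix is -o, giving *sunitugo*.
Since the last vowel of the diminutive form *sunitugo* is /o/ (a rounded vowel), it takes -zom, giving *sunitugozom*.
The last vowel of the plural form *sunitugozom* is /o/, which is a back vowel, so the definite suffix is -la, giving *sunitugozomla*.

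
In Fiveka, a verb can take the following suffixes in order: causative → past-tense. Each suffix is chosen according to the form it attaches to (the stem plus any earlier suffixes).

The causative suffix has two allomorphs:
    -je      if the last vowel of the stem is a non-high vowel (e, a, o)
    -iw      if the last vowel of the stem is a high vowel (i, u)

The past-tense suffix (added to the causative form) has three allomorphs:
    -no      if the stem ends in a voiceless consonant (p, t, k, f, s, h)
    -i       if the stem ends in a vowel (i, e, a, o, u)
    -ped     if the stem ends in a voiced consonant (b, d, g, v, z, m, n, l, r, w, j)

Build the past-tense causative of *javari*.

javariiwped

*javari* — last vowel /i/ (a high vowel) → -iw → *javariiw*.
The causative form *javariiw* — final sound /w/ (a voiced consonant) → -ped → *javariiwped*.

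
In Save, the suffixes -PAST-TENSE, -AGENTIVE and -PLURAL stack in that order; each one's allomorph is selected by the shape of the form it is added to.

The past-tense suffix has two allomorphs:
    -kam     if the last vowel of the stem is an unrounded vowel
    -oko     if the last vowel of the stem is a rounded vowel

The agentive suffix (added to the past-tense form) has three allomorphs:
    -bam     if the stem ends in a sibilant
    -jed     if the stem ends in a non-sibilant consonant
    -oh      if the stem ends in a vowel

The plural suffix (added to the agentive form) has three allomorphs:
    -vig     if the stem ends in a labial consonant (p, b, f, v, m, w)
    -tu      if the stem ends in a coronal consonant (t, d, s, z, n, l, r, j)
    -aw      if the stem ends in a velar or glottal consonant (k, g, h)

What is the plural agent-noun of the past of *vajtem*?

*vajtem* — last vowel /e/ (an unrounded vowel) → -kam → *vajtemkam*.
The past-tense form *vajtemkam* — final sound /m/ (a non-sibilant consonant) → -jed → *vajtemkamjed*.
The agentive form *vajtemkamjed* — final consonant /d/ (coronal) → -tu → *vajtemkamjedtu*.

vajtemkamjedtu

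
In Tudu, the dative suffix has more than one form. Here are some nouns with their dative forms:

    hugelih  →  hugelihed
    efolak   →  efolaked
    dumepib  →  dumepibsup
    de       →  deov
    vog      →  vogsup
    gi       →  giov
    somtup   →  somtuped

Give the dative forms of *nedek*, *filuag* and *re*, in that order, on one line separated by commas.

The suffix is conditioned by the final sound: -ed when the stem ends in a voiceless consonant (*hugelih*, *efolak*, *somtup*); -sup when the stem ends in a voiced consonant (*dumepib*, *vog*); -ov when the stem ends in a vowel (*de*, *gi*).
The final sound of *nedek* is /k/, which is a voiceless consonant, so the suffix is -ed, giving *nedeked*.
The final sound of *filuag* is /g/, which is a voiced consonant, so the suffix is -sup, giving *filuagsup*.
Since the final sound of *re* is /e/ (a vowel), it takes -ov, giving *reov*.

nedeked, filuagsup, reov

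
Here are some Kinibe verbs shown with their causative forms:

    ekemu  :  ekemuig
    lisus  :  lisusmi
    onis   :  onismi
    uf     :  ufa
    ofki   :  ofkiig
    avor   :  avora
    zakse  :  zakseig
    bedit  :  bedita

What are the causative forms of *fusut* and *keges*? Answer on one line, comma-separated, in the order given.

The pattern is sibilance of the final sound: -mi when the stem ends in a sibilant (*lisus*, *onis*); -a when the stem ends in a non-sibilant consonant (*uf*, *avor*, *bedit*); -ig when the stem ends in a vowel (*ekemu*, *ofki*, *zakse*).
The final sound of *fusut* is /t/, which is a non-sibilant consonant, so the suffix is -a, giving *fusuta*.
*keges* — final sound /s/ (a sibilant) → -mi → *kegesmi*.

fusuta, kegesmi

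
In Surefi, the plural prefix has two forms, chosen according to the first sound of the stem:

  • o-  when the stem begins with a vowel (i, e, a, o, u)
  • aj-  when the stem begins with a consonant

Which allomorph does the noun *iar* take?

o-

*iar*: first sound = /i/, a vowel → o-.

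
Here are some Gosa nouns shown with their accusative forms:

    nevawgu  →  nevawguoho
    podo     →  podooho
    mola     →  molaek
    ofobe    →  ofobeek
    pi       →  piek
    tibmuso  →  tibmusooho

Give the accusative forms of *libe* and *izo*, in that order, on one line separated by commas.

The alternation tracks the last vowel of the stem — -oho when the last vowel of the stem is a rounded vowel (*nevawgu*, *podo*, *tibmuso*); -ek when the last vowel of the stem is an unrounded vowel (*mola*, *ofobe*, *pi*).
The last vowel of *libe* is /e/, which is an unrounded vowel, so the suffix is -ek, giving *libeek*.
*izo*: last vowel = /o/, a rounded vowel → -oho → *izooho*.

libeek, izooho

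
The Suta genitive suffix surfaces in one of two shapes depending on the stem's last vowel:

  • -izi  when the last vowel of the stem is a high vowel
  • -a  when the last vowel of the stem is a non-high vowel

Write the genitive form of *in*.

inizi

The last vowel of *in* is /i/, which is a high vowel, so the suffix is -izi, giving *inizi*.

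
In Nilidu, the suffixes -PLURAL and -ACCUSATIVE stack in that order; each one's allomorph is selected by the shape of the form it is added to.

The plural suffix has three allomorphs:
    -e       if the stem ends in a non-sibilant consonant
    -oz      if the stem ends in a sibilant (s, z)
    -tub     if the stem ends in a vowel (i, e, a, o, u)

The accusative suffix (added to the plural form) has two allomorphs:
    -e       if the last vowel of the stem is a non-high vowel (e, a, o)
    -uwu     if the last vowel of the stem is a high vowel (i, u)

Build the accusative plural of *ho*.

hotubuwu

*ho*: final sound = /o/, a vowel → -tub → *hotub*.
The last vowel of the plural form *hotub* is /u/, which is a high vowel, so the accusative suffix is -uwu, giving *hotubuwu*.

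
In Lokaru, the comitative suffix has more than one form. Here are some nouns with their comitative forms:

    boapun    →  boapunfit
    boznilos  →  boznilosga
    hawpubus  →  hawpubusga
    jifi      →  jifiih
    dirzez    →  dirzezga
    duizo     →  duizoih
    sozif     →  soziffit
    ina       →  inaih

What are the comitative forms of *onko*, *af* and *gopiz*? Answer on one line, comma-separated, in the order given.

The pattern is sibilance of the final sound: -ga when the stem ends in a sibilant (*boznilos*, *hawpubus*, *dirzez*); -fit when the stem ends in a non-sibilant consonant (*boapun*, *sozif*); -ih when the stem ends in a vowel (*jifi*, *duizo*, *ina*).
Since the final sound of *onko* is /o/ (a vowel), it takes -ih, giving *onkoih*.
*af*: final sound = /f/, a non-sibilant consonant → -fit → *affit*.
Since the final sound of *gopiz* is /z/ (a sibilant), it takes -ga, giving *gopizga*.

onkoih, affit, gopizga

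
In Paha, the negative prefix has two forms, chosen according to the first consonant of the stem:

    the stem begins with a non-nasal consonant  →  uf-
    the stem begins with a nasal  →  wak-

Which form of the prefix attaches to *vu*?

Since the first consonant of *vu* is /v/ (non-nasal), it takes uf-.

uf-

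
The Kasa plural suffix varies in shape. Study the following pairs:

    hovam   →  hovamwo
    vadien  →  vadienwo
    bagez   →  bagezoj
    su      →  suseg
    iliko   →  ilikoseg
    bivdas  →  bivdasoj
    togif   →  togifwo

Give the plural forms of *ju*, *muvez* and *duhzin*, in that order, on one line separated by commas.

juseg, muvezoj, duhzinwo

The pattern is sibilance of the final sound: -oj when the stem ends in a sibilant (*bagez*, *bivdas*); -wo when the stem ends in a non-sibilant consonant (*hovam*, *vadien*, *togif*); -seg when the stem ends in a vowel (*su*, *iliko*).
*ju* — final sound /u/ (a vowel) → -seg → *juseg*.
*muvez* — final sound /z/ (a sibilant) → -oj → *muvezoj*.
*duhzin* — final sound /n/ (a non-sibilant consonant) → -wo → *duhzinwo*.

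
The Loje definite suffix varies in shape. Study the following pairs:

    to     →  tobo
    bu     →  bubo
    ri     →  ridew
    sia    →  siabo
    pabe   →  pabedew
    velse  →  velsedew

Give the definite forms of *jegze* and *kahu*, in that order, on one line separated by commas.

jegzedew, kahubo

The alternation tracks the last vowel of the stem — -dew when the last vowel of the stem is a front vowel (*ri*, *pabe*, *velse*); -bo when the last vowel of the stem is a back vowel (*to*, *bu*, *sia*).
*jegze* — last vowel /e/ (a front vowel) → -dew → *jegzedew*.
Since the last vowel of *kahu* is /u/ (a back vowel), it takes -bo, giving *kahubo*.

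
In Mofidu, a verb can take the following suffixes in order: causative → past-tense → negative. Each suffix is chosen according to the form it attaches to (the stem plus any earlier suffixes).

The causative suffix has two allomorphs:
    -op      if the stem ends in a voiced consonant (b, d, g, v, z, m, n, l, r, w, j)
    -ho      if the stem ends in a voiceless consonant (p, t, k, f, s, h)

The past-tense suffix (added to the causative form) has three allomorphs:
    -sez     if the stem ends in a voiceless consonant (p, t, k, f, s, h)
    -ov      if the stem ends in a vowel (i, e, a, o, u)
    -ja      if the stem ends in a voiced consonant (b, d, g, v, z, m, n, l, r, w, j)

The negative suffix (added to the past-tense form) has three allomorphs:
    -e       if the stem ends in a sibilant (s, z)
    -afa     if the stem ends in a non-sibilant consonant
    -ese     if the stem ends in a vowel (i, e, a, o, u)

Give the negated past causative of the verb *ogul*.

Since the final consonant of *ogul* is /l/ (voiced), it takes -op, giving *ogulop*.
The causative form *ogulop*: final sound = /p/, a voiceless consonant → -sez → *ogulopsez*.
The past-tense form *ogulopsez*: final sound = /z/, a sibilant → -e → *ogulopseze*.

ogulopseze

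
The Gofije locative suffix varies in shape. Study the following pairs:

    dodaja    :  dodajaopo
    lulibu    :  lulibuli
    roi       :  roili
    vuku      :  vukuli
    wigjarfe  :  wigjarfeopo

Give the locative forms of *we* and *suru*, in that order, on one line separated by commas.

The pattern is height harmony: -li when the last vowel of the stem is a high vowel (*lulibu*, *roi*, *vuku*); -opo when the last vowel of the stem is a non-high vowel (*dodaja*, *wigjarfe*).
*we* — last vowel /e/ (a non-high vowel) → -opo → *weopo*.
Since the last vowel of *suru* is /u/ (a high vowel), it takes -li, giving *suruli*.

weopo, suruli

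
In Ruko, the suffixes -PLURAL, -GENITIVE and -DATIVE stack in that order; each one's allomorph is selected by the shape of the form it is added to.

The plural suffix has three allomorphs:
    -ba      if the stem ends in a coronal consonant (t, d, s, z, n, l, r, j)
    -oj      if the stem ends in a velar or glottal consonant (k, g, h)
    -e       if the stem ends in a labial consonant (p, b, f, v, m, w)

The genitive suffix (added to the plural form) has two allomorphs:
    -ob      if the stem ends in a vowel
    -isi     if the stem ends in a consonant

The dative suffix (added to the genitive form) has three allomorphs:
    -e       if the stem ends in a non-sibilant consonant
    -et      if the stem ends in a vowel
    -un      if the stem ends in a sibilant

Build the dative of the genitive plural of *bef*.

The final consonant of *bef* is /f/, which is labial, so the plural suffix is -e, giving *befe*.
The plural form *befe*: final sound = /e/, a vowel → -ob → *befeob*.
The genitive form *befeob*: final sound = /b/, a non-sibilant consonant → -e → *befeobe*.

befeobe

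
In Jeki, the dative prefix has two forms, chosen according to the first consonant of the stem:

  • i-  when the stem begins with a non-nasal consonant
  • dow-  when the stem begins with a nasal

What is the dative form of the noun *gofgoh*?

Since the first consonant of *gofgoh* is /g/ (non-nasal), it takes i-, giving *igofgoh*.

igofgoh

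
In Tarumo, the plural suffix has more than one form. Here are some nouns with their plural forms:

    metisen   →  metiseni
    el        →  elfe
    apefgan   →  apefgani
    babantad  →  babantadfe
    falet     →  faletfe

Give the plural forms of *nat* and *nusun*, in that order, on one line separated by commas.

The suffix is conditioned by the final consonant: -i when the stem ends in a nasal (*metisen*, *apefgan*); -fe when the stem ends in a non-nasal consonant (*el*, *babantad*, *falet*).
Since the final consonant of *nat* is /t/ (non-nasal), it takes -fe, giving *natfe*.
Since the final consonant of *nusun* is /n/ (a nasal), it takes -i, giving *nusuni*.

natfe, nusuni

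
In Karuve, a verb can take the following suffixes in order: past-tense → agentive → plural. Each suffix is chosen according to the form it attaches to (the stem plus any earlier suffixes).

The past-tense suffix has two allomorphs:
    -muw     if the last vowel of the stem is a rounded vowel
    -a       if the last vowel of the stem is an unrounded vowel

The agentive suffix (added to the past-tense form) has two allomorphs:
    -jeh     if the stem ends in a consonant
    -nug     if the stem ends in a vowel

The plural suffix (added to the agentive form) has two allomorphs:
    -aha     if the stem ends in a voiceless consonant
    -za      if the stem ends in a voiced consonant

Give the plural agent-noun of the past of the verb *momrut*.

Since the last vowel of *momrut* is /u/ (a rounded vowel), it takes -muw, giving *momrutmuw*.
Since the final sound of the past-tense form *momrutmuw* is /w/ (a consonant), it takes -jeh, giving *momrutmuwjeh*.
The agentive form *momrutmuwjeh* — final consonant /h/ (voiceless) → -aha → *momrutmuwjehaha*.

momrutmuwjehaha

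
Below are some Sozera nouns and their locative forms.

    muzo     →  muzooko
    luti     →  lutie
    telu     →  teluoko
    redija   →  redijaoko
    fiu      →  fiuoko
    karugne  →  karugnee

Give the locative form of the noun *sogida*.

sogidaoko

The alternation tracks the last vowel of the stem — -e when the last vowel of the stem is a front vowel (*luti*, *karugne*); -oko when the last vowel of the stem is a back vowel (*muzo*, *telu*, *redija*, *fiu*).
Since the last vowel of *sogida* is /a/ (a back vowel), it takes -oko, giving *sogidaoko*.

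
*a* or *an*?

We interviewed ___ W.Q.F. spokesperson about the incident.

a

The indefinite article is chosen by the initial *sound* of the following word, not its spelling.
The initialism *W.Q.F.* is read letter by letter; the first letter, W, is pronounced /ˈdʌbəl.juː/, which begins with a consonant sound.
So the article is *a*: We interviewed a W.Q.F. spokesperson about the incident.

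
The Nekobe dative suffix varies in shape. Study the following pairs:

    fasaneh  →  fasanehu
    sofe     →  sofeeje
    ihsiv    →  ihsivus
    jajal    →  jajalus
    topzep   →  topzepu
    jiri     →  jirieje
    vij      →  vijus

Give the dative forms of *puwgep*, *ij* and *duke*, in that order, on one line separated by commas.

Looking at the final sound of each stem: -u when the stem ends in a voiceless consonant (*fasaneh*, *topzep*); -us when the stem ends in a voiced consonant (*ihsiv*, *jajal*, *vij*); -eje when the stem ends in a vowel (*sofe*, *jiri*).
*puwgep*: final sound = /p/, a voiceless consonant → -u → *puwgepu*.
*ij* — final sound /j/ (a voiced consonant) → -us → *ijus*.
The final sound of *duke* is /e/, which is a vowel, so the suffix is -eje, giving *dukeeje*.

puwgepu, ijus, dukeeje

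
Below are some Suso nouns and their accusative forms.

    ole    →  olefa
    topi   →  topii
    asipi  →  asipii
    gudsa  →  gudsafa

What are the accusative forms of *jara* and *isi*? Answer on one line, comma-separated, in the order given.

jarafa, isii

The alternation tracks the last vowel of the stem — -i when the last vowel of the stem is a high vowel (*topi*, *asipi*); -fa when the last vowel of the stem is a non-high vowel (*ole*, *gudsa*).
*jara*: last vowel = /a/, a non-high vowel → -fa → *jarafa*.
Since the last vowel of *isi* is /i/ (a high vowel), it takes -i, giving *isii*.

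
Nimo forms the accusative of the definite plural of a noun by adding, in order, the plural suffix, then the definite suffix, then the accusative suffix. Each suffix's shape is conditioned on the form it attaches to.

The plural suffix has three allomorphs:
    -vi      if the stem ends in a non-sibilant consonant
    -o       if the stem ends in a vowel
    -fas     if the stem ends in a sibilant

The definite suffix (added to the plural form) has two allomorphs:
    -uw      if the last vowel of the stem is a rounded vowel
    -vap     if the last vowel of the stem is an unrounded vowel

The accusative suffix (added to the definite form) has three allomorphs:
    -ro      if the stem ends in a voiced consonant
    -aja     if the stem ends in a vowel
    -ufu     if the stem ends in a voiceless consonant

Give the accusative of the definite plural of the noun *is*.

The final sound of *is* is /s/, which is a sibilant, so the plural suffix is -fas, giving *isfas*.
The last vowel of the plural form *isfas* is /a/, which is an unrounded vowel, so the definite suffix is -vap, giving *isfasvap*.
Since the final sound of the definite form *isfasvap* is /p/ (a voiceless consonant), it takes -ufu, giving *isfasvapufu*.

isfasvapufu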